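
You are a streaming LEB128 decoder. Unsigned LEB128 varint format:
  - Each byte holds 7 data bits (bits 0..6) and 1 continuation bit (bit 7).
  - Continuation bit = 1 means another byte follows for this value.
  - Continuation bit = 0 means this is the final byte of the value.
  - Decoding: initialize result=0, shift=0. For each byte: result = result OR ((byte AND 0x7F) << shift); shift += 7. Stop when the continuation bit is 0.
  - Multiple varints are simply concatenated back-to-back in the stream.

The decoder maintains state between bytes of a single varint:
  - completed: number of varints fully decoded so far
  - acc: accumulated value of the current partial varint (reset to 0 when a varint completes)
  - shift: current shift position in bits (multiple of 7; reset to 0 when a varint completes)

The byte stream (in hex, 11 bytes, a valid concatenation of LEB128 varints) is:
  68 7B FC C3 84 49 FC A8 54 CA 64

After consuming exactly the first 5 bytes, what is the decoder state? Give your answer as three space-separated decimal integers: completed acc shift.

byte[0]=0x68 cont=0 payload=0x68: varint #1 complete (value=104); reset -> completed=1 acc=0 shift=0
byte[1]=0x7B cont=0 payload=0x7B: varint #2 complete (value=123); reset -> completed=2 acc=0 shift=0
byte[2]=0xFC cont=1 payload=0x7C: acc |= 124<<0 -> completed=2 acc=124 shift=7
byte[3]=0xC3 cont=1 payload=0x43: acc |= 67<<7 -> completed=2 acc=8700 shift=14
byte[4]=0x84 cont=1 payload=0x04: acc |= 4<<14 -> completed=2 acc=74236 shift=21

Answer: 2 74236 21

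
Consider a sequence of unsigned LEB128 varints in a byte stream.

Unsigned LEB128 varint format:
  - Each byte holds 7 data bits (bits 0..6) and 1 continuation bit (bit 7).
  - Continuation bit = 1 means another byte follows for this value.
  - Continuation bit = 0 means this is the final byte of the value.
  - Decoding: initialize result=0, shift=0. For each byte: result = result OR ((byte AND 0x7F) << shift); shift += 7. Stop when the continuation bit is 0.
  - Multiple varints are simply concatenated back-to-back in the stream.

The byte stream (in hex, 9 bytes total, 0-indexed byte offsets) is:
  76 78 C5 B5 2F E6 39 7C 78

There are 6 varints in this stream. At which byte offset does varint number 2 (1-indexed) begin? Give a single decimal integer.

  byte[0]=0x76 cont=0 payload=0x76=118: acc |= 118<<0 -> acc=118 shift=7 [end]
Varint 1: bytes[0:1] = 76 -> value 118 (1 byte(s))
  byte[1]=0x78 cont=0 payload=0x78=120: acc |= 120<<0 -> acc=120 shift=7 [end]
Varint 2: bytes[1:2] = 78 -> value 120 (1 byte(s))
  byte[2]=0xC5 cont=1 payload=0x45=69: acc |= 69<<0 -> acc=69 shift=7
  byte[3]=0xB5 cont=1 payload=0x35=53: acc |= 53<<7 -> acc=6853 shift=14
  byte[4]=0x2F cont=0 payload=0x2F=47: acc |= 47<<14 -> acc=776901 shift=21 [end]
Varint 3: bytes[2:5] = C5 B5 2F -> value 776901 (3 byte(s))
  byte[5]=0xE6 cont=1 payload=0x66=102: acc |= 102<<0 -> acc=102 shift=7
  byte[6]=0x39 cont=0 payload=0x39=57: acc |= 57<<7 -> acc=7398 shift=14 [end]
Varint 4: bytes[5:7] = E6 39 -> value 7398 (2 byte(s))
  byte[7]=0x7C cont=0 payload=0x7C=124: acc |= 124<<0 -> acc=124 shift=7 [end]
Varint 5: bytes[7:8] = 7C -> value 124 (1 byte(s))
  byte[8]=0x78 cont=0 payload=0x78=120: acc |= 120<<0 -> acc=120 shift=7 [end]
Varint 6: bytes[8:9] = 78 -> value 120 (1 byte(s))

Answer: 1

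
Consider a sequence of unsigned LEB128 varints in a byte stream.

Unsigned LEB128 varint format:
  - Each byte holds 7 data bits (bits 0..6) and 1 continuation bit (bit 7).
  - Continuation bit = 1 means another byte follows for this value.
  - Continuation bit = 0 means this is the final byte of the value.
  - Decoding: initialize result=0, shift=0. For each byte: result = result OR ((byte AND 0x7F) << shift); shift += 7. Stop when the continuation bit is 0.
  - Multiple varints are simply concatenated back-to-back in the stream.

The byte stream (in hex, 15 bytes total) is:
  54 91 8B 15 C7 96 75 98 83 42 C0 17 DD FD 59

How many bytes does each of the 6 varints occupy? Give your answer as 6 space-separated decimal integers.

Answer: 1 3 3 3 2 3

Derivation:
  byte[0]=0x54 cont=0 payload=0x54=84: acc |= 84<<0 -> acc=84 shift=7 [end]
Varint 1: bytes[0:1] = 54 -> value 84 (1 byte(s))
  byte[1]=0x91 cont=1 payload=0x11=17: acc |= 17<<0 -> acc=17 shift=7
  byte[2]=0x8B cont=1 payload=0x0B=11: acc |= 11<<7 -> acc=1425 shift=14
  byte[3]=0x15 cont=0 payload=0x15=21: acc |= 21<<14 -> acc=345489 shift=21 [end]
Varint 2: bytes[1:4] = 91 8B 15 -> value 345489 (3 byte(s))
  byte[4]=0xC7 cont=1 payload=0x47=71: acc |= 71<<0 -> acc=71 shift=7
  byte[5]=0x96 cont=1 payload=0x16=22: acc |= 22<<7 -> acc=2887 shift=14
  byte[6]=0x75 cont=0 payload=0x75=117: acc |= 117<<14 -> acc=1919815 shift=21 [end]
Varint 3: bytes[4:7] = C7 96 75 -> value 1919815 (3 byte(s))
  byte[7]=0x98 cont=1 payload=0x18=24: acc |= 24<<0 -> acc=24 shift=7
  byte[8]=0x83 cont=1 payload=0x03=3: acc |= 3<<7 -> acc=408 shift=14
  byte[9]=0x42 cont=0 payload=0x42=66: acc |= 66<<14 -> acc=1081752 shift=21 [end]
Varint 4: bytes[7:10] = 98 83 42 -> value 1081752 (3 byte(s))
  byte[10]=0xC0 cont=1 payload=0x40=64: acc |= 64<<0 -> acc=64 shift=7
  byte[11]=0x17 cont=0 payload=0x17=23: acc |= 23<<7 -> acc=3008 shift=14 [end]
Varint 5: bytes[10:12] = C0 17 -> value 3008 (2 byte(s))
  byte[12]=0xDD cont=1 payload=0x5D=93: acc |= 93<<0 -> acc=93 shift=7
  byte[13]=0xFD cont=1 payload=0x7D=125: acc |= 125<<7 -> acc=16093 shift=14
  byte[14]=0x59 cont=0 payload=0x59=89: acc |= 89<<14 -> acc=1474269 shift=21 [end]
Varint 6: bytes[12:15] = DD FD 59 -> value 1474269 (3 byte(s))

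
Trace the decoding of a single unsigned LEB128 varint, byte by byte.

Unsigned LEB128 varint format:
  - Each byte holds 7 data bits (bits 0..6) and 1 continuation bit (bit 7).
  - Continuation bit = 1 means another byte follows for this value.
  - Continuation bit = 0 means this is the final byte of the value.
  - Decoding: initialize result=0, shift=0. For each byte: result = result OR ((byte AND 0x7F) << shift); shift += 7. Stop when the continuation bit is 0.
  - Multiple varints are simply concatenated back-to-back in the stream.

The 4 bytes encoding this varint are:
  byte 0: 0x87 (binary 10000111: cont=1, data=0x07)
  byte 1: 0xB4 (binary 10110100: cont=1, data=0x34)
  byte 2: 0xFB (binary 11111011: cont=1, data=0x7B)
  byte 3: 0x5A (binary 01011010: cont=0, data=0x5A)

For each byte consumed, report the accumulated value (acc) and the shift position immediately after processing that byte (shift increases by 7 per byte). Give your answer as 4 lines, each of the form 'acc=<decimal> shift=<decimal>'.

byte 0=0x87: payload=0x07=7, contrib = 7<<0 = 7; acc -> 7, shift -> 7
byte 1=0xB4: payload=0x34=52, contrib = 52<<7 = 6656; acc -> 6663, shift -> 14
byte 2=0xFB: payload=0x7B=123, contrib = 123<<14 = 2015232; acc -> 2021895, shift -> 21
byte 3=0x5A: payload=0x5A=90, contrib = 90<<21 = 188743680; acc -> 190765575, shift -> 28

Answer: acc=7 shift=7
acc=6663 shift=14
acc=2021895 shift=21
acc=190765575 shift=28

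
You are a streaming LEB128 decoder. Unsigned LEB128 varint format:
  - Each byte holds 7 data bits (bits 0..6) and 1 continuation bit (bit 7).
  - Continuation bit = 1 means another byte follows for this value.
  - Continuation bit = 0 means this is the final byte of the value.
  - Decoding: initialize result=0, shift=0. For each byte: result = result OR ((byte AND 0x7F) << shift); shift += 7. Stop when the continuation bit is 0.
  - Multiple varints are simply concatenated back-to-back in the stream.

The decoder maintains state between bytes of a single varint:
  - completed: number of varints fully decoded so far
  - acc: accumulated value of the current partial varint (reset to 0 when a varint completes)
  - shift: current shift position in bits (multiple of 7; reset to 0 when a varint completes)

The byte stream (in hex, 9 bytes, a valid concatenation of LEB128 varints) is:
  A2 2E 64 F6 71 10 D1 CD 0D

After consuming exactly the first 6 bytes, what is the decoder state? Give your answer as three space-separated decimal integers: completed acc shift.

byte[0]=0xA2 cont=1 payload=0x22: acc |= 34<<0 -> completed=0 acc=34 shift=7
byte[1]=0x2E cont=0 payload=0x2E: varint #1 complete (value=5922); reset -> completed=1 acc=0 shift=0
byte[2]=0x64 cont=0 payload=0x64: varint #2 complete (value=100); reset -> completed=2 acc=0 shift=0
byte[3]=0xF6 cont=1 payload=0x76: acc |= 118<<0 -> completed=2 acc=118 shift=7
byte[4]=0x71 cont=0 payload=0x71: varint #3 complete (value=14582); reset -> completed=3 acc=0 shift=0
byte[5]=0x10 cont=0 payload=0x10: varint #4 complete (value=16); reset -> completed=4 acc=0 shift=0

Answer: 4 0 0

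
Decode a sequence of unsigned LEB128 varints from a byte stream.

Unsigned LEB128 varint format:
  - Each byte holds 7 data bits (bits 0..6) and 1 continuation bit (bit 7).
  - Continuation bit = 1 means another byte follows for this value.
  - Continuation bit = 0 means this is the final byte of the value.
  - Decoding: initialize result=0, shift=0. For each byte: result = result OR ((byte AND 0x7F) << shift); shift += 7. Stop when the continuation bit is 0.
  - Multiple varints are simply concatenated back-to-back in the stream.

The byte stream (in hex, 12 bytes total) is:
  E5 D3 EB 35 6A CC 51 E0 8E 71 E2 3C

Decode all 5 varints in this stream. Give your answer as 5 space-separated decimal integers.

  byte[0]=0xE5 cont=1 payload=0x65=101: acc |= 101<<0 -> acc=101 shift=7
  byte[1]=0xD3 cont=1 payload=0x53=83: acc |= 83<<7 -> acc=10725 shift=14
  byte[2]=0xEB cont=1 payload=0x6B=107: acc |= 107<<14 -> acc=1763813 shift=21
  byte[3]=0x35 cont=0 payload=0x35=53: acc |= 53<<21 -> acc=112912869 shift=28 [end]
Varint 1: bytes[0:4] = E5 D3 EB 35 -> value 112912869 (4 byte(s))
  byte[4]=0x6A cont=0 payload=0x6A=106: acc |= 106<<0 -> acc=106 shift=7 [end]
Varint 2: bytes[4:5] = 6A -> value 106 (1 byte(s))
  byte[5]=0xCC cont=1 payload=0x4C=76: acc |= 76<<0 -> acc=76 shift=7
  byte[6]=0x51 cont=0 payload=0x51=81: acc |= 81<<7 -> acc=10444 shift=14 [end]
Varint 3: bytes[5:7] = CC 51 -> value 10444 (2 byte(s))
  byte[7]=0xE0 cont=1 payload=0x60=96: acc |= 96<<0 -> acc=96 shift=7
  byte[8]=0x8E cont=1 payload=0x0E=14: acc |= 14<<7 -> acc=1888 shift=14
  byte[9]=0x71 cont=0 payload=0x71=113: acc |= 113<<14 -> acc=1853280 shift=21 [end]
Varint 4: bytes[7:10] = E0 8E 71 -> value 1853280 (3 byte(s))
  byte[10]=0xE2 cont=1 payload=0x62=98: acc |= 98<<0 -> acc=98 shift=7
  byte[11]=0x3C cont=0 payload=0x3C=60: acc |= 60<<7 -> acc=7778 shift=14 [end]
Varint 5: bytes[10:12] = E2 3C -> value 7778 (2 byte(s))

Answer: 112912869 106 10444 1853280 7778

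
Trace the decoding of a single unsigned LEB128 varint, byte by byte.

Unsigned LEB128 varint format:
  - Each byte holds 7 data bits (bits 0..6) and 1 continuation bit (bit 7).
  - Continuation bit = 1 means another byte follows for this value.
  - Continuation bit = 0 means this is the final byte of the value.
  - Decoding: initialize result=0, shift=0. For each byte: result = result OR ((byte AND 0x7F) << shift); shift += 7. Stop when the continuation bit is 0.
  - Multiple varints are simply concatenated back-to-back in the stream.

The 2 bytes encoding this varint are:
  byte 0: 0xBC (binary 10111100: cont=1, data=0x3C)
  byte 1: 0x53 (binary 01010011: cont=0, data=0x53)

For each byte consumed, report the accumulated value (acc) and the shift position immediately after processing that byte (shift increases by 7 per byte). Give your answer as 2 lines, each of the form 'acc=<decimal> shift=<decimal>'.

byte 0=0xBC: payload=0x3C=60, contrib = 60<<0 = 60; acc -> 60, shift -> 7
byte 1=0x53: payload=0x53=83, contrib = 83<<7 = 10624; acc -> 10684, shift -> 14

Answer: acc=60 shift=7
acc=10684 shift=14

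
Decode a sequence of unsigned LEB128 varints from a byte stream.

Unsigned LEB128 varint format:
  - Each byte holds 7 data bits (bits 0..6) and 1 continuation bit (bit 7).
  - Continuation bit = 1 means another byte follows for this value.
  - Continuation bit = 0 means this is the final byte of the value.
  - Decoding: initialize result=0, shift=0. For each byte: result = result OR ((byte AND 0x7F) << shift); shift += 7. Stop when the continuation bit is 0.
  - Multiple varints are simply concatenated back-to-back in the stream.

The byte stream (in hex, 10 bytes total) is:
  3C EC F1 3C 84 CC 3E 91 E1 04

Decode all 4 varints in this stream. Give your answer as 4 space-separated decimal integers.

Answer: 60 997612 1025540 77969

Derivation:
  byte[0]=0x3C cont=0 payload=0x3C=60: acc |= 60<<0 -> acc=60 shift=7 [end]
Varint 1: bytes[0:1] = 3C -> value 60 (1 byte(s))
  byte[1]=0xEC cont=1 payload=0x6C=108: acc |= 108<<0 -> acc=108 shift=7
  byte[2]=0xF1 cont=1 payload=0x71=113: acc |= 113<<7 -> acc=14572 shift=14
  byte[3]=0x3C cont=0 payload=0x3C=60: acc |= 60<<14 -> acc=997612 shift=21 [end]
Varint 2: bytes[1:4] = EC F1 3C -> value 997612 (3 byte(s))
  byte[4]=0x84 cont=1 payload=0x04=4: acc |= 4<<0 -> acc=4 shift=7
  byte[5]=0xCC cont=1 payload=0x4C=76: acc |= 76<<7 -> acc=9732 shift=14
  byte[6]=0x3E cont=0 payload=0x3E=62: acc |= 62<<14 -> acc=1025540 shift=21 [end]
Varint 3: bytes[4:7] = 84 CC 3E -> value 1025540 (3 byte(s))
  byte[7]=0x91 cont=1 payload=0x11=17: acc |= 17<<0 -> acc=17 shift=7
  byte[8]=0xE1 cont=1 payload=0x61=97: acc |= 97<<7 -> acc=12433 shift=14
  byte[9]=0x04 cont=0 payload=0x04=4: acc |= 4<<14 -> acc=77969 shift=21 [end]
Varint 4: bytes[7:10] = 91 E1 04 -> value 77969 (3 byte(s))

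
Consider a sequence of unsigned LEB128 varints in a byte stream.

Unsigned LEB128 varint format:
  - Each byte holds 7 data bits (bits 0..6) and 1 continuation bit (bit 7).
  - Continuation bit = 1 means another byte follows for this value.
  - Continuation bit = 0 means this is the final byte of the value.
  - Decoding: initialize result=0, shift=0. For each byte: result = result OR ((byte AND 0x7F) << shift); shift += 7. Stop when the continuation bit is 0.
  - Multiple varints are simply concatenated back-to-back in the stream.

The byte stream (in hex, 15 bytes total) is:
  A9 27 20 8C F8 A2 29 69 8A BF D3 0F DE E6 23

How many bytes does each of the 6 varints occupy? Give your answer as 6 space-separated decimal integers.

Answer: 2 1 4 1 4 3

Derivation:
  byte[0]=0xA9 cont=1 payload=0x29=41: acc |= 41<<0 -> acc=41 shift=7
  byte[1]=0x27 cont=0 payload=0x27=39: acc |= 39<<7 -> acc=5033 shift=14 [end]
Varint 1: bytes[0:2] = A9 27 -> value 5033 (2 byte(s))
  byte[2]=0x20 cont=0 payload=0x20=32: acc |= 32<<0 -> acc=32 shift=7 [end]
Varint 2: bytes[2:3] = 20 -> value 32 (1 byte(s))
  byte[3]=0x8C cont=1 payload=0x0C=12: acc |= 12<<0 -> acc=12 shift=7
  byte[4]=0xF8 cont=1 payload=0x78=120: acc |= 120<<7 -> acc=15372 shift=14
  byte[5]=0xA2 cont=1 payload=0x22=34: acc |= 34<<14 -> acc=572428 shift=21
  byte[6]=0x29 cont=0 payload=0x29=41: acc |= 41<<21 -> acc=86555660 shift=28 [end]
Varint 3: bytes[3:7] = 8C F8 A2 29 -> value 86555660 (4 byte(s))
  byte[7]=0x69 cont=0 payload=0x69=105: acc |= 105<<0 -> acc=105 shift=7 [end]
Varint 4: bytes[7:8] = 69 -> value 105 (1 byte(s))
  byte[8]=0x8A cont=1 payload=0x0A=10: acc |= 10<<0 -> acc=10 shift=7
  byte[9]=0xBF cont=1 payload=0x3F=63: acc |= 63<<7 -> acc=8074 shift=14
  byte[10]=0xD3 cont=1 payload=0x53=83: acc |= 83<<14 -> acc=1367946 shift=21
  byte[11]=0x0F cont=0 payload=0x0F=15: acc |= 15<<21 -> acc=32825226 shift=28 [end]
Varint 5: bytes[8:12] = 8A BF D3 0F -> value 32825226 (4 byte(s))
  byte[12]=0xDE cont=1 payload=0x5E=94: acc |= 94<<0 -> acc=94 shift=7
  byte[13]=0xE6 cont=1 payload=0x66=102: acc |= 102<<7 -> acc=13150 shift=14
  byte[14]=0x23 cont=0 payload=0x23=35: acc |= 35<<14 -> acc=586590 shift=21 [end]
Varint 6: bytes[12:15] = DE E6 23 -> value 586590 (3 byte(s))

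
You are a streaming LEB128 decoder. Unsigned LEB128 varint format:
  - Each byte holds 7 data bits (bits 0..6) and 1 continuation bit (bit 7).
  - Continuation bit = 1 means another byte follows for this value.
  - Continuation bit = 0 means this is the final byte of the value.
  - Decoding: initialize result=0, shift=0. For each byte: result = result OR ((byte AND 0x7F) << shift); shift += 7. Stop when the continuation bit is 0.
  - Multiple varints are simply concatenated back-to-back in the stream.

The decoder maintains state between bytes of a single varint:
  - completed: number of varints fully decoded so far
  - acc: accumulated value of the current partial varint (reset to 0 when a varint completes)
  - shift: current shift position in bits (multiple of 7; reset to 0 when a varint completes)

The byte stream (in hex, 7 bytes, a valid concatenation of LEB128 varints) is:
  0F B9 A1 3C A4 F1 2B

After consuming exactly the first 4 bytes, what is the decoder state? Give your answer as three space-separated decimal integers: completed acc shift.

byte[0]=0x0F cont=0 payload=0x0F: varint #1 complete (value=15); reset -> completed=1 acc=0 shift=0
byte[1]=0xB9 cont=1 payload=0x39: acc |= 57<<0 -> completed=1 acc=57 shift=7
byte[2]=0xA1 cont=1 payload=0x21: acc |= 33<<7 -> completed=1 acc=4281 shift=14
byte[3]=0x3C cont=0 payload=0x3C: varint #2 complete (value=987321); reset -> completed=2 acc=0 shift=0

Answer: 2 0 0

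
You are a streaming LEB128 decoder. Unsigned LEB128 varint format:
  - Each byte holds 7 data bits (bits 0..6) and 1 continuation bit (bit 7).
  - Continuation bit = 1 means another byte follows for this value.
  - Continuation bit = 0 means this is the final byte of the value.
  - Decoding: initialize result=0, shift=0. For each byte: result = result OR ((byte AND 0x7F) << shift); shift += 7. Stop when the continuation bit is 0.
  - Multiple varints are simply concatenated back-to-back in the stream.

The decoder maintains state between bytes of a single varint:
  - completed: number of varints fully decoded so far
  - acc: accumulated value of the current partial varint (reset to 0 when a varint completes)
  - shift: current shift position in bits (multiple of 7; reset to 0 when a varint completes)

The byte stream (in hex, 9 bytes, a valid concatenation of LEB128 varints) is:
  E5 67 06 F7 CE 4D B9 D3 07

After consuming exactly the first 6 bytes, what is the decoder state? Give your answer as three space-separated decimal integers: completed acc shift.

Answer: 3 0 0

Derivation:
byte[0]=0xE5 cont=1 payload=0x65: acc |= 101<<0 -> completed=0 acc=101 shift=7
byte[1]=0x67 cont=0 payload=0x67: varint #1 complete (value=13285); reset -> completed=1 acc=0 shift=0
byte[2]=0x06 cont=0 payload=0x06: varint #2 complete (value=6); reset -> completed=2 acc=0 shift=0
byte[3]=0xF7 cont=1 payload=0x77: acc |= 119<<0 -> completed=2 acc=119 shift=7
byte[4]=0xCE cont=1 payload=0x4E: acc |= 78<<7 -> completed=2 acc=10103 shift=14
byte[5]=0x4D cont=0 payload=0x4D: varint #3 complete (value=1271671); reset -> completed=3 acc=0 shift=0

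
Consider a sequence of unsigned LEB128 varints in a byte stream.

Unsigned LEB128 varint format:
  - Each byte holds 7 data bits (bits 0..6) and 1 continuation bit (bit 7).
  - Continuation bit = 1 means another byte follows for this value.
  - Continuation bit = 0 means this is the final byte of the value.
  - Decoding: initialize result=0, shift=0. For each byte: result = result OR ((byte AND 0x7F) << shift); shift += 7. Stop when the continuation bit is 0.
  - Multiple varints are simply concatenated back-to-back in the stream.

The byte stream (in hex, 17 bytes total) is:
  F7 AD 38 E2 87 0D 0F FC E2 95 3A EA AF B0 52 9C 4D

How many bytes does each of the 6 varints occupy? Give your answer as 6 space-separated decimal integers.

Answer: 3 3 1 4 4 2

Derivation:
  byte[0]=0xF7 cont=1 payload=0x77=119: acc |= 119<<0 -> acc=119 shift=7
  byte[1]=0xAD cont=1 payload=0x2D=45: acc |= 45<<7 -> acc=5879 shift=14
  byte[2]=0x38 cont=0 payload=0x38=56: acc |= 56<<14 -> acc=923383 shift=21 [end]
Varint 1: bytes[0:3] = F7 AD 38 -> value 923383 (3 byte(s))
  byte[3]=0xE2 cont=1 payload=0x62=98: acc |= 98<<0 -> acc=98 shift=7
  byte[4]=0x87 cont=1 payload=0x07=7: acc |= 7<<7 -> acc=994 shift=14
  byte[5]=0x0D cont=0 payload=0x0D=13: acc |= 13<<14 -> acc=213986 shift=21 [end]
Varint 2: bytes[3:6] = E2 87 0D -> value 213986 (3 byte(s))
  byte[6]=0x0F cont=0 payload=0x0F=15: acc |= 15<<0 -> acc=15 shift=7 [end]
Varint 3: bytes[6:7] = 0F -> value 15 (1 byte(s))
  byte[7]=0xFC cont=1 payload=0x7C=124: acc |= 124<<0 -> acc=124 shift=7
  byte[8]=0xE2 cont=1 payload=0x62=98: acc |= 98<<7 -> acc=12668 shift=14
  byte[9]=0x95 cont=1 payload=0x15=21: acc |= 21<<14 -> acc=356732 shift=21
  byte[10]=0x3A cont=0 payload=0x3A=58: acc |= 58<<21 -> acc=121991548 shift=28 [end]
Varint 4: bytes[7:11] = FC E2 95 3A -> value 121991548 (4 byte(s))
  byte[11]=0xEA cont=1 payload=0x6A=106: acc |= 106<<0 -> acc=106 shift=7
  byte[12]=0xAF cont=1 payload=0x2F=47: acc |= 47<<7 -> acc=6122 shift=14
  byte[13]=0xB0 cont=1 payload=0x30=48: acc |= 48<<14 -> acc=792554 shift=21
  byte[14]=0x52 cont=0 payload=0x52=82: acc |= 82<<21 -> acc=172759018 shift=28 [end]
Varint 5: bytes[11:15] = EA AF B0 52 -> value 172759018 (4 byte(s))
  byte[15]=0x9C cont=1 payload=0x1C=28: acc |= 28<<0 -> acc=28 shift=7
  byte[16]=0x4D cont=0 payload=0x4D=77: acc |= 77<<7 -> acc=9884 shift=14 [end]
Varint 6: bytes[15:17] = 9C 4D -> value 9884 (2 byte(s))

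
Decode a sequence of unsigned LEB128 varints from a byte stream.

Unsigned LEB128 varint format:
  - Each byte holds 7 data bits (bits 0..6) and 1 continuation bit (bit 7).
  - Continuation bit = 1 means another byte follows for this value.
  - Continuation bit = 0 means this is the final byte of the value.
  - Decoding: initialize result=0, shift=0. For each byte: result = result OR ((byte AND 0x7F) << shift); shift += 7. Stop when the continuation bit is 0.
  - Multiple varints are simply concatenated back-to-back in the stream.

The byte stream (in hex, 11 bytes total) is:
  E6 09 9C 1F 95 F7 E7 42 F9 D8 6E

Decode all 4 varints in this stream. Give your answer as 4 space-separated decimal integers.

Answer: 1254 3996 140114837 1813625

Derivation:
  byte[0]=0xE6 cont=1 payload=0x66=102: acc |= 102<<0 -> acc=102 shift=7
  byte[1]=0x09 cont=0 payload=0x09=9: acc |= 9<<7 -> acc=1254 shift=14 [end]
Varint 1: bytes[0:2] = E6 09 -> value 1254 (2 byte(s))
  byte[2]=0x9C cont=1 payload=0x1C=28: acc |= 28<<0 -> acc=28 shift=7
  byte[3]=0x1F cont=0 payload=0x1F=31: acc |= 31<<7 -> acc=3996 shift=14 [end]
Varint 2: bytes[2:4] = 9C 1F -> value 3996 (2 byte(s))
  byte[4]=0x95 cont=1 payload=0x15=21: acc |= 21<<0 -> acc=21 shift=7
  byte[5]=0xF7 cont=1 payload=0x77=119: acc |= 119<<7 -> acc=15253 shift=14
  byte[6]=0xE7 cont=1 payload=0x67=103: acc |= 103<<14 -> acc=1702805 shift=21
  byte[7]=0x42 cont=0 payload=0x42=66: acc |= 66<<21 -> acc=140114837 shift=28 [end]
Varint 3: bytes[4:8] = 95 F7 E7 42 -> value 140114837 (4 byte(s))
  byte[8]=0xF9 cont=1 payload=0x79=121: acc |= 121<<0 -> acc=121 shift=7
  byte[9]=0xD8 cont=1 payload=0x58=88: acc |= 88<<7 -> acc=11385 shift=14
  byte[10]=0x6E cont=0 payload=0x6E=110: acc |= 110<<14 -> acc=1813625 shift=21 [end]
Varint 4: bytes[8:11] = F9 D8 6E -> value 1813625 (3 byte(s))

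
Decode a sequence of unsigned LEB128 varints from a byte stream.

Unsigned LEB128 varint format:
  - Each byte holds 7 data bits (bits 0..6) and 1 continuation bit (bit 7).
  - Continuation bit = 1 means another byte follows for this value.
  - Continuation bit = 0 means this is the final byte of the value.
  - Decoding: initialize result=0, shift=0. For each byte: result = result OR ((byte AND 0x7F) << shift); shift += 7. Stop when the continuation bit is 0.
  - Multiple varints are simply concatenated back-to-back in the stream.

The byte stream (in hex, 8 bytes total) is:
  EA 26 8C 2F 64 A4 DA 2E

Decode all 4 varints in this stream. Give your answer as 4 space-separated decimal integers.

Answer: 4970 6028 100 765220

Derivation:
  byte[0]=0xEA cont=1 payload=0x6A=106: acc |= 106<<0 -> acc=106 shift=7
  byte[1]=0x26 cont=0 payload=0x26=38: acc |= 38<<7 -> acc=4970 shift=14 [end]
Varint 1: bytes[0:2] = EA 26 -> value 4970 (2 byte(s))
  byte[2]=0x8C cont=1 payload=0x0C=12: acc |= 12<<0 -> acc=12 shift=7
  byte[3]=0x2F cont=0 payload=0x2F=47: acc |= 47<<7 -> acc=6028 shift=14 [end]
Varint 2: bytes[2:4] = 8C 2F -> value 6028 (2 byte(s))
  byte[4]=0x64 cont=0 payload=0x64=100: acc |= 100<<0 -> acc=100 shift=7 [end]
Varint 3: bytes[4:5] = 64 -> value 100 (1 byte(s))
  byte[5]=0xA4 cont=1 payload=0x24=36: acc |= 36<<0 -> acc=36 shift=7
  byte[6]=0xDA cont=1 payload=0x5A=90: acc |= 90<<7 -> acc=11556 shift=14
  byte[7]=0x2E cont=0 payload=0x2E=46: acc |= 46<<14 -> acc=765220 shift=21 [end]
Varint 4: bytes[5:8] = A4 DA 2E -> value 765220 (3 byte(s))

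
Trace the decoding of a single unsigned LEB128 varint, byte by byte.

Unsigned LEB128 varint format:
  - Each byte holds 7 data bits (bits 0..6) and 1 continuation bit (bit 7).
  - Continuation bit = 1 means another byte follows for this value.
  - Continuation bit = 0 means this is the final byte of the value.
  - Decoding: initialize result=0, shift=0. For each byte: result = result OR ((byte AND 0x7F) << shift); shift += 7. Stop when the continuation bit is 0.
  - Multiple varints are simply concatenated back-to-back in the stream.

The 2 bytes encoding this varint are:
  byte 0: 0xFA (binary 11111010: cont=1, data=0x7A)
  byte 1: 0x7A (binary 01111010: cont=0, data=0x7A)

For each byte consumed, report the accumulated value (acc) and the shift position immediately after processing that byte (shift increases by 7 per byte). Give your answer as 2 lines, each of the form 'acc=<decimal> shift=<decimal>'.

byte 0=0xFA: payload=0x7A=122, contrib = 122<<0 = 122; acc -> 122, shift -> 7
byte 1=0x7A: payload=0x7A=122, contrib = 122<<7 = 15616; acc -> 15738, shift -> 14

Answer: acc=122 shift=7
acc=15738 shift=14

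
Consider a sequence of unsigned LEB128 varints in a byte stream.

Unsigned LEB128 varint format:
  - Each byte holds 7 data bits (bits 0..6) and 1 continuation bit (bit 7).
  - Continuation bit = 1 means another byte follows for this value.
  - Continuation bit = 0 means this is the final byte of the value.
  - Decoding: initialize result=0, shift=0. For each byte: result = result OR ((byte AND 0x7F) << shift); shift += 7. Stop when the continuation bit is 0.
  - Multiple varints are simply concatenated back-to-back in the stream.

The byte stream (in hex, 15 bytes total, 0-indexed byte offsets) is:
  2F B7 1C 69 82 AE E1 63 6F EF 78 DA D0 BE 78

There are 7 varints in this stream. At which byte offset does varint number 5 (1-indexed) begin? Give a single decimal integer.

  byte[0]=0x2F cont=0 payload=0x2F=47: acc |= 47<<0 -> acc=47 shift=7 [end]
Varint 1: bytes[0:1] = 2F -> value 47 (1 byte(s))
  byte[1]=0xB7 cont=1 payload=0x37=55: acc |= 55<<0 -> acc=55 shift=7
  byte[2]=0x1C cont=0 payload=0x1C=28: acc |= 28<<7 -> acc=3639 shift=14 [end]
Varint 2: bytes[1:3] = B7 1C -> value 3639 (2 byte(s))
  byte[3]=0x69 cont=0 payload=0x69=105: acc |= 105<<0 -> acc=105 shift=7 [end]
Varint 3: bytes[3:4] = 69 -> value 105 (1 byte(s))
  byte[4]=0x82 cont=1 payload=0x02=2: acc |= 2<<0 -> acc=2 shift=7
  byte[5]=0xAE cont=1 payload=0x2E=46: acc |= 46<<7 -> acc=5890 shift=14
  byte[6]=0xE1 cont=1 payload=0x61=97: acc |= 97<<14 -> acc=1595138 shift=21
  byte[7]=0x63 cont=0 payload=0x63=99: acc |= 99<<21 -> acc=209213186 shift=28 [end]
Varint 4: bytes[4:8] = 82 AE E1 63 -> value 209213186 (4 byte(s))
  byte[8]=0x6F cont=0 payload=0x6F=111: acc |= 111<<0 -> acc=111 shift=7 [end]
Varint 5: bytes[8:9] = 6F -> value 111 (1 byte(s))
  byte[9]=0xEF cont=1 payload=0x6F=111: acc |= 111<<0 -> acc=111 shift=7
  byte[10]=0x78 cont=0 payload=0x78=120: acc |= 120<<7 -> acc=15471 shift=14 [end]
Varint 6: bytes[9:11] = EF 78 -> value 15471 (2 byte(s))
  byte[11]=0xDA cont=1 payload=0x5A=90: acc |= 90<<0 -> acc=90 shift=7
  byte[12]=0xD0 cont=1 payload=0x50=80: acc |= 80<<7 -> acc=10330 shift=14
  byte[13]=0xBE cont=1 payload=0x3E=62: acc |= 62<<14 -> acc=1026138 shift=21
  byte[14]=0x78 cont=0 payload=0x78=120: acc |= 120<<21 -> acc=252684378 shift=28 [end]
Varint 7: bytes[11:15] = DA D0 BE 78 -> value 252684378 (4 byte(s))

Answer: 8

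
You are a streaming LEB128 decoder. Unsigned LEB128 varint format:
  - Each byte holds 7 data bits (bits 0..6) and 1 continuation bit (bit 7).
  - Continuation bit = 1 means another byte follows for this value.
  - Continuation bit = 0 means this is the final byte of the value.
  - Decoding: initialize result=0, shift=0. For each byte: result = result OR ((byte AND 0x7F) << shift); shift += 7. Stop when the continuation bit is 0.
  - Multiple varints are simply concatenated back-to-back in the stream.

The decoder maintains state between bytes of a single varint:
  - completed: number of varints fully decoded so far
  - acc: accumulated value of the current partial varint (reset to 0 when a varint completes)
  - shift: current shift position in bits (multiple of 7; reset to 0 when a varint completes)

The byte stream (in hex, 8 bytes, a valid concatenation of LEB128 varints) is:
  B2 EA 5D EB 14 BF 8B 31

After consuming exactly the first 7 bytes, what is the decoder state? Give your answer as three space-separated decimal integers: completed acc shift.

byte[0]=0xB2 cont=1 payload=0x32: acc |= 50<<0 -> completed=0 acc=50 shift=7
byte[1]=0xEA cont=1 payload=0x6A: acc |= 106<<7 -> completed=0 acc=13618 shift=14
byte[2]=0x5D cont=0 payload=0x5D: varint #1 complete (value=1537330); reset -> completed=1 acc=0 shift=0
byte[3]=0xEB cont=1 payload=0x6B: acc |= 107<<0 -> completed=1 acc=107 shift=7
byte[4]=0x14 cont=0 payload=0x14: varint #2 complete (value=2667); reset -> completed=2 acc=0 shift=0
byte[5]=0xBF cont=1 payload=0x3F: acc |= 63<<0 -> completed=2 acc=63 shift=7
byte[6]=0x8B cont=1 payload=0x0B: acc |= 11<<7 -> completed=2 acc=1471 shift=14

Answer: 2 1471 14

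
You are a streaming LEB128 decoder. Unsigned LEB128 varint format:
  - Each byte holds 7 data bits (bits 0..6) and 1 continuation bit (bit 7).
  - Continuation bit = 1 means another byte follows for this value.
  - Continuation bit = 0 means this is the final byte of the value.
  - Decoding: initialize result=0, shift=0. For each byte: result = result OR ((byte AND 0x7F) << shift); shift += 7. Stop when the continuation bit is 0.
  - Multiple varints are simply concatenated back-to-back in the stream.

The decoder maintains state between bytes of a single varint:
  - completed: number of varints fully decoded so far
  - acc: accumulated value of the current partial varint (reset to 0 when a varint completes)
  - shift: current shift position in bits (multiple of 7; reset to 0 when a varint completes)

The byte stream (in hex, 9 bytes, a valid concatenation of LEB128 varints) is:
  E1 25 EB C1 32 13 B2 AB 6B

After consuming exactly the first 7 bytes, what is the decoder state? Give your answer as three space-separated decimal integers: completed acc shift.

byte[0]=0xE1 cont=1 payload=0x61: acc |= 97<<0 -> completed=0 acc=97 shift=7
byte[1]=0x25 cont=0 payload=0x25: varint #1 complete (value=4833); reset -> completed=1 acc=0 shift=0
byte[2]=0xEB cont=1 payload=0x6B: acc |= 107<<0 -> completed=1 acc=107 shift=7
byte[3]=0xC1 cont=1 payload=0x41: acc |= 65<<7 -> completed=1 acc=8427 shift=14
byte[4]=0x32 cont=0 payload=0x32: varint #2 complete (value=827627); reset -> completed=2 acc=0 shift=0
byte[5]=0x13 cont=0 payload=0x13: varint #3 complete (value=19); reset -> completed=3 acc=0 shift=0
byte[6]=0xB2 cont=1 payload=0x32: acc |= 50<<0 -> completed=3 acc=50 shift=7

Answer: 3 50 7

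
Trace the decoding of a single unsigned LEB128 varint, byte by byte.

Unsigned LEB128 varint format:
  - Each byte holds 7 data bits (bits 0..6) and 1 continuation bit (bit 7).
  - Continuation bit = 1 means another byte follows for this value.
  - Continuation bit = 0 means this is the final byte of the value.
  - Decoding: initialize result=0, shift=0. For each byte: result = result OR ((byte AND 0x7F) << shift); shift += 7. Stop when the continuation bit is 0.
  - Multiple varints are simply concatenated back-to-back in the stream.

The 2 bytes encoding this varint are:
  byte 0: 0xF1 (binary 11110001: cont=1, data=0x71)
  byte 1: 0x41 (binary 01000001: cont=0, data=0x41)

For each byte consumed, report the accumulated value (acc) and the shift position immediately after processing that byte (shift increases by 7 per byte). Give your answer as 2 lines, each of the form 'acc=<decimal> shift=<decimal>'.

byte 0=0xF1: payload=0x71=113, contrib = 113<<0 = 113; acc -> 113, shift -> 7
byte 1=0x41: payload=0x41=65, contrib = 65<<7 = 8320; acc -> 8433, shift -> 14

Answer: acc=113 shift=7
acc=8433 shift=14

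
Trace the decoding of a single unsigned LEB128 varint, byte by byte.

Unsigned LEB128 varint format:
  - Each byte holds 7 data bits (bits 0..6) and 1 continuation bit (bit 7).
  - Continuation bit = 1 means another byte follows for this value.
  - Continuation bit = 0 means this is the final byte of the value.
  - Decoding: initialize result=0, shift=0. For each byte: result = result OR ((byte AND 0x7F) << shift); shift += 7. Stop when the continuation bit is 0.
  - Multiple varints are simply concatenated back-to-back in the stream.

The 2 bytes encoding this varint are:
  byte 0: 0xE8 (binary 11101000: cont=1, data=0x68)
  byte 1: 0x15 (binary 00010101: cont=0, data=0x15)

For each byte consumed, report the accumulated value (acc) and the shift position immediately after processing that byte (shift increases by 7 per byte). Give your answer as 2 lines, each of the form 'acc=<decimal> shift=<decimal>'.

Answer: acc=104 shift=7
acc=2792 shift=14

Derivation:
byte 0=0xE8: payload=0x68=104, contrib = 104<<0 = 104; acc -> 104, shift -> 7
byte 1=0x15: payload=0x15=21, contrib = 21<<7 = 2688; acc -> 2792, shift -> 14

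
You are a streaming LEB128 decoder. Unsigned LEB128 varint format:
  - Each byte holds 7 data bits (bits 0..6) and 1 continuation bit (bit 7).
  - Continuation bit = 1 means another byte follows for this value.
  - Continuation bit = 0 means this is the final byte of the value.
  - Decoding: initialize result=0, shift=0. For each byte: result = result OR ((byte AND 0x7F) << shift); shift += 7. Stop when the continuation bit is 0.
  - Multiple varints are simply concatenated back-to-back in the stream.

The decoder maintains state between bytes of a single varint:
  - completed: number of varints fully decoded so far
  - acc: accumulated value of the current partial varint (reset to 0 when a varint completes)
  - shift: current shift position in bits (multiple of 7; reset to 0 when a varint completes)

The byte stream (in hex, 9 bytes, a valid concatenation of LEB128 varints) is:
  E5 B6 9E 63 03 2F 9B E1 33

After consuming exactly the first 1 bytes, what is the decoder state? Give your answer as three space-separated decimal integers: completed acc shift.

Answer: 0 101 7

Derivation:
byte[0]=0xE5 cont=1 payload=0x65: acc |= 101<<0 -> completed=0 acc=101 shift=7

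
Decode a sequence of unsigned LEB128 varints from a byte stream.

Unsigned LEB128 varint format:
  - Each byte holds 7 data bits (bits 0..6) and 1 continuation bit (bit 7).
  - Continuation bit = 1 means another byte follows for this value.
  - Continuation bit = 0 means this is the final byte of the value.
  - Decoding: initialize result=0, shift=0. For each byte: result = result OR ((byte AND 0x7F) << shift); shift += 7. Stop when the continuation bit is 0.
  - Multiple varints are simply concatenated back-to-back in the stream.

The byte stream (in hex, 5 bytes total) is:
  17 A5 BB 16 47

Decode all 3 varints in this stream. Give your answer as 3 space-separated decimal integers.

  byte[0]=0x17 cont=0 payload=0x17=23: acc |= 23<<0 -> acc=23 shift=7 [end]
Varint 1: bytes[0:1] = 17 -> value 23 (1 byte(s))
  byte[1]=0xA5 cont=1 payload=0x25=37: acc |= 37<<0 -> acc=37 shift=7
  byte[2]=0xBB cont=1 payload=0x3B=59: acc |= 59<<7 -> acc=7589 shift=14
  byte[3]=0x16 cont=0 payload=0x16=22: acc |= 22<<14 -> acc=368037 shift=21 [end]
Varint 2: bytes[1:4] = A5 BB 16 -> value 368037 (3 byte(s))
  byte[4]=0x47 cont=0 payload=0x47=71: acc |= 71<<0 -> acc=71 shift=7 [end]
Varint 3: bytes[4:5] = 47 -> value 71 (1 byte(s))

Answer: 23 368037 71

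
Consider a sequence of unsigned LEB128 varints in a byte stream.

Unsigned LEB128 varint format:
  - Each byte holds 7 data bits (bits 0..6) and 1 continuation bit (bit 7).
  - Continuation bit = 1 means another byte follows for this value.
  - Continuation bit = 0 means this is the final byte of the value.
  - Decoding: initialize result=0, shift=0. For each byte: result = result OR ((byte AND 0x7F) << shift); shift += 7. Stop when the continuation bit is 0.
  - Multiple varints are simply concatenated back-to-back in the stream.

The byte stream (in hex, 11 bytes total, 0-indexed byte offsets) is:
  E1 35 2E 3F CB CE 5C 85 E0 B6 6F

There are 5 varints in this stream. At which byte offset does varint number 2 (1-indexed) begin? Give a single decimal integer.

  byte[0]=0xE1 cont=1 payload=0x61=97: acc |= 97<<0 -> acc=97 shift=7
  byte[1]=0x35 cont=0 payload=0x35=53: acc |= 53<<7 -> acc=6881 shift=14 [end]
Varint 1: bytes[0:2] = E1 35 -> value 6881 (2 byte(s))
  byte[2]=0x2E cont=0 payload=0x2E=46: acc |= 46<<0 -> acc=46 shift=7 [end]
Varint 2: bytes[2:3] = 2E -> value 46 (1 byte(s))
  byte[3]=0x3F cont=0 payload=0x3F=63: acc |= 63<<0 -> acc=63 shift=7 [end]
Varint 3: bytes[3:4] = 3F -> value 63 (1 byte(s))
  byte[4]=0xCB cont=1 payload=0x4B=75: acc |= 75<<0 -> acc=75 shift=7
  byte[5]=0xCE cont=1 payload=0x4E=78: acc |= 78<<7 -> acc=10059 shift=14
  byte[6]=0x5C cont=0 payload=0x5C=92: acc |= 92<<14 -> acc=1517387 shift=21 [end]
Varint 4: bytes[4:7] = CB CE 5C -> value 1517387 (3 byte(s))
  byte[7]=0x85 cont=1 payload=0x05=5: acc |= 5<<0 -> acc=5 shift=7
  byte[8]=0xE0 cont=1 payload=0x60=96: acc |= 96<<7 -> acc=12293 shift=14
  byte[9]=0xB6 cont=1 payload=0x36=54: acc |= 54<<14 -> acc=897029 shift=21
  byte[10]=0x6F cont=0 payload=0x6F=111: acc |= 111<<21 -> acc=233680901 shift=28 [end]
Varint 5: bytes[7:11] = 85 E0 B6 6F -> value 233680901 (4 byte(s))

Answer: 2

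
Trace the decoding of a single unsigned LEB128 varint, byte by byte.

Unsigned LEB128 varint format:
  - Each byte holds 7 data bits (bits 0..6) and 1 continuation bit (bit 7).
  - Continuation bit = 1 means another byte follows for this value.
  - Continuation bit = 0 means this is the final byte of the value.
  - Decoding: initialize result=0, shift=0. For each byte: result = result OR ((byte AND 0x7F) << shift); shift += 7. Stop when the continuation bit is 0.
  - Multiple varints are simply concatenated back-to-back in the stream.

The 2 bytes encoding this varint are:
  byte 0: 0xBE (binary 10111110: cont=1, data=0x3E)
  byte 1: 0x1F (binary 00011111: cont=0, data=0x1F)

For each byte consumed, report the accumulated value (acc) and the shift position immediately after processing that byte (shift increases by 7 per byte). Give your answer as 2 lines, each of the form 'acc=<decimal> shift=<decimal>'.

Answer: acc=62 shift=7
acc=4030 shift=14

Derivation:
byte 0=0xBE: payload=0x3E=62, contrib = 62<<0 = 62; acc -> 62, shift -> 7
byte 1=0x1F: payload=0x1F=31, contrib = 31<<7 = 3968; acc -> 4030, shift -> 14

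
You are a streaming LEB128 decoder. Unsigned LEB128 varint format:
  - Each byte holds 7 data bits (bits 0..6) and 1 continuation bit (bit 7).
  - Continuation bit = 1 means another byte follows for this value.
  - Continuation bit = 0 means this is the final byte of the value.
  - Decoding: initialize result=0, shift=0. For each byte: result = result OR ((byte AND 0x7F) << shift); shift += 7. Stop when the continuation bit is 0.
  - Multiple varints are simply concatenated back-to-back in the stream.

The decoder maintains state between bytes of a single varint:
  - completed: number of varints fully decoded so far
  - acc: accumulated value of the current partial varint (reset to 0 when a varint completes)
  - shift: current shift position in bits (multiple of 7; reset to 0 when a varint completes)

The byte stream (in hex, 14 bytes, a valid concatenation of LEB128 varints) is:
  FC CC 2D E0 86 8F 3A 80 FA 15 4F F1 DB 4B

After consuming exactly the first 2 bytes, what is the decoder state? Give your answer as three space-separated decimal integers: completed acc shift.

Answer: 0 9852 14

Derivation:
byte[0]=0xFC cont=1 payload=0x7C: acc |= 124<<0 -> completed=0 acc=124 shift=7
byte[1]=0xCC cont=1 payload=0x4C: acc |= 76<<7 -> completed=0 acc=9852 shift=14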